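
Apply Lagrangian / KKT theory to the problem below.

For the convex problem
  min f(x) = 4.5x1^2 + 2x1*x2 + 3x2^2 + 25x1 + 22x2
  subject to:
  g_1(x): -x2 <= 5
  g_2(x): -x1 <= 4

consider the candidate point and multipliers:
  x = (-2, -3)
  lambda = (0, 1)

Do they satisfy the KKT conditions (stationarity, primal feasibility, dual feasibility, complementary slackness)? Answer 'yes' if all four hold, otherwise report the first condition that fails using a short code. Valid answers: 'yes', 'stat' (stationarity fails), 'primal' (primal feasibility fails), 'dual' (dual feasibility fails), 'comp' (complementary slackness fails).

Gradient of f: grad f(x) = Q x + c = (1, 0)
Constraint values g_i(x) = a_i^T x - b_i:
  g_1((-2, -3)) = -2
  g_2((-2, -3)) = -2
Stationarity residual: grad f(x) + sum_i lambda_i a_i = (0, 0)
  -> stationarity OK
Primal feasibility (all g_i <= 0): OK
Dual feasibility (all lambda_i >= 0): OK
Complementary slackness (lambda_i * g_i(x) = 0 for all i): FAILS

Verdict: the first failing condition is complementary_slackness -> comp.

comp


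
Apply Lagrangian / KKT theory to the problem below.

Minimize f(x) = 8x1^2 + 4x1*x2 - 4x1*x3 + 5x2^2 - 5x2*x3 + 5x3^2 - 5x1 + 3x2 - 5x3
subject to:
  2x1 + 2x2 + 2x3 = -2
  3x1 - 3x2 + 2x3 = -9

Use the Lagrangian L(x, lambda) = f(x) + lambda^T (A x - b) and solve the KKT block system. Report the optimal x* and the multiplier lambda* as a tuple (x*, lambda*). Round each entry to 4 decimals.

Form the Lagrangian:
  L(x, lambda) = (1/2) x^T Q x + c^T x + lambda^T (A x - b)
Stationarity (grad_x L = 0): Q x + c + A^T lambda = 0.
Primal feasibility: A x = b.

This gives the KKT block system:
  [ Q   A^T ] [ x     ]   [-c ]
  [ A    0  ] [ lambda ] = [ b ]

Solving the linear system:
  x*      = (-1.3333, 1.1333, -0.8)
  lambda* = (1.4, 5.2667)
  f(x*)   = 32.1333

x* = (-1.3333, 1.1333, -0.8), lambda* = (1.4, 5.2667)


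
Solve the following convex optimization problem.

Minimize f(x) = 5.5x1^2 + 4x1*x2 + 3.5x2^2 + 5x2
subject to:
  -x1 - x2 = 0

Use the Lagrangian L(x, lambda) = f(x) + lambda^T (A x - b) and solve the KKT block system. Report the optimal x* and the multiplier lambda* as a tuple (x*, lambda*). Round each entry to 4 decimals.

Form the Lagrangian:
  L(x, lambda) = (1/2) x^T Q x + c^T x + lambda^T (A x - b)
Stationarity (grad_x L = 0): Q x + c + A^T lambda = 0.
Primal feasibility: A x = b.

This gives the KKT block system:
  [ Q   A^T ] [ x     ]   [-c ]
  [ A    0  ] [ lambda ] = [ b ]

Solving the linear system:
  x*      = (0.5, -0.5)
  lambda* = (3.5)
  f(x*)   = -1.25

x* = (0.5, -0.5), lambda* = (3.5)


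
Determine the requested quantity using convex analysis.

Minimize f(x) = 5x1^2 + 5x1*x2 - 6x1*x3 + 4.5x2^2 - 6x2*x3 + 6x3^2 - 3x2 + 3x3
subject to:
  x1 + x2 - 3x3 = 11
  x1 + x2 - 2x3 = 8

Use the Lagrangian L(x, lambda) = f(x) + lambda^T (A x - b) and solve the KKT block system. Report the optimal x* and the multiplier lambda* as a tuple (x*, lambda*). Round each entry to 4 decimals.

Form the Lagrangian:
  L(x, lambda) = (1/2) x^T Q x + c^T x + lambda^T (A x - b)
Stationarity (grad_x L = 0): Q x + c + A^T lambda = 0.
Primal feasibility: A x = b.

This gives the KKT block system:
  [ Q   A^T ] [ x     ]   [-c ]
  [ A    0  ] [ lambda ] = [ b ]

Solving the linear system:
  x*      = (0.5556, 1.4444, -3)
  lambda* = (16.5556, -47.3333)
  f(x*)   = 91.6111

x* = (0.5556, 1.4444, -3), lambda* = (16.5556, -47.3333)


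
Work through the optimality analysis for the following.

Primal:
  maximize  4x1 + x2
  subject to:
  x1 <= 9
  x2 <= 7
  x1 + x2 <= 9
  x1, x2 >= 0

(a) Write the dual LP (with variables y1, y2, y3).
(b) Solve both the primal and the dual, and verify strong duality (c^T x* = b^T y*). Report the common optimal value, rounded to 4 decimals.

The standard primal-dual pair for 'max c^T x s.t. A x <= b, x >= 0' is:
  Dual:  min b^T y  s.t.  A^T y >= c,  y >= 0.

So the dual LP is:
  minimize  9y1 + 7y2 + 9y3
  subject to:
    y1 + y3 >= 4
    y2 + y3 >= 1
    y1, y2, y3 >= 0

Solving the primal: x* = (9, 0).
  primal value c^T x* = 36.
Solving the dual: y* = (3, 0, 1).
  dual value b^T y* = 36.
Strong duality: c^T x* = b^T y*. Confirmed.

36


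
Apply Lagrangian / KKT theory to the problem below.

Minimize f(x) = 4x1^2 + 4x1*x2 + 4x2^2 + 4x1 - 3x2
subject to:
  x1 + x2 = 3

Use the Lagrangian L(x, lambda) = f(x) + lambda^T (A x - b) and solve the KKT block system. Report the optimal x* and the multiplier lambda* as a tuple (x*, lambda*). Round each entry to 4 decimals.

Form the Lagrangian:
  L(x, lambda) = (1/2) x^T Q x + c^T x + lambda^T (A x - b)
Stationarity (grad_x L = 0): Q x + c + A^T lambda = 0.
Primal feasibility: A x = b.

This gives the KKT block system:
  [ Q   A^T ] [ x     ]   [-c ]
  [ A    0  ] [ lambda ] = [ b ]

Solving the linear system:
  x*      = (0.625, 2.375)
  lambda* = (-18.5)
  f(x*)   = 25.4375

x* = (0.625, 2.375), lambda* = (-18.5)


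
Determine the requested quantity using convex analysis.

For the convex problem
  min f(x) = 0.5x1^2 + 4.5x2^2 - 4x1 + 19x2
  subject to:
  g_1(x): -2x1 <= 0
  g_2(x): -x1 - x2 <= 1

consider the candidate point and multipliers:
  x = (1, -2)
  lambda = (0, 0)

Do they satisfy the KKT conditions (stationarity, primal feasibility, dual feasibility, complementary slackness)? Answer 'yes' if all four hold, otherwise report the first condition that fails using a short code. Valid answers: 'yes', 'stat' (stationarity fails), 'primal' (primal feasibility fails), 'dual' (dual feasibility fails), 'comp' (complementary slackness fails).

Gradient of f: grad f(x) = Q x + c = (-3, 1)
Constraint values g_i(x) = a_i^T x - b_i:
  g_1((1, -2)) = -2
  g_2((1, -2)) = 0
Stationarity residual: grad f(x) + sum_i lambda_i a_i = (-3, 1)
  -> stationarity FAILS
Primal feasibility (all g_i <= 0): OK
Dual feasibility (all lambda_i >= 0): OK
Complementary slackness (lambda_i * g_i(x) = 0 for all i): OK

Verdict: the first failing condition is stationarity -> stat.

stat


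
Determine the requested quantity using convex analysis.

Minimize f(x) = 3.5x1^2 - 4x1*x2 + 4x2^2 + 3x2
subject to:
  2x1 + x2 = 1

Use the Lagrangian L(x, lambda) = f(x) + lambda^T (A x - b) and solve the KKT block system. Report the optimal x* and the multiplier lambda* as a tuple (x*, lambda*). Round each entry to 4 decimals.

Form the Lagrangian:
  L(x, lambda) = (1/2) x^T Q x + c^T x + lambda^T (A x - b)
Stationarity (grad_x L = 0): Q x + c + A^T lambda = 0.
Primal feasibility: A x = b.

This gives the KKT block system:
  [ Q   A^T ] [ x     ]   [-c ]
  [ A    0  ] [ lambda ] = [ b ]

Solving the linear system:
  x*      = (0.4727, 0.0545)
  lambda* = (-1.5455)
  f(x*)   = 0.8545

x* = (0.4727, 0.0545), lambda* = (-1.5455)


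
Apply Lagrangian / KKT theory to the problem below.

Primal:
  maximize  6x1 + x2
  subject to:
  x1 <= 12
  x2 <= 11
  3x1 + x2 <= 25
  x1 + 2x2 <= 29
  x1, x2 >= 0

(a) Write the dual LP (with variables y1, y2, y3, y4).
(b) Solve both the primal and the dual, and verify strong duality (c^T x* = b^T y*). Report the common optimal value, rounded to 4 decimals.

The standard primal-dual pair for 'max c^T x s.t. A x <= b, x >= 0' is:
  Dual:  min b^T y  s.t.  A^T y >= c,  y >= 0.

So the dual LP is:
  minimize  12y1 + 11y2 + 25y3 + 29y4
  subject to:
    y1 + 3y3 + y4 >= 6
    y2 + y3 + 2y4 >= 1
    y1, y2, y3, y4 >= 0

Solving the primal: x* = (8.3333, 0).
  primal value c^T x* = 50.
Solving the dual: y* = (0, 0, 2, 0).
  dual value b^T y* = 50.
Strong duality: c^T x* = b^T y*. Confirmed.

50


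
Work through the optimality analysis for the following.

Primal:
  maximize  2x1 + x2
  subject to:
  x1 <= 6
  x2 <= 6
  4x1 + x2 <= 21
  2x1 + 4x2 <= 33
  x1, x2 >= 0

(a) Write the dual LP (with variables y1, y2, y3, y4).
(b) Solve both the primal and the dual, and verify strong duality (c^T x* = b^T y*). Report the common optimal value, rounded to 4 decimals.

The standard primal-dual pair for 'max c^T x s.t. A x <= b, x >= 0' is:
  Dual:  min b^T y  s.t.  A^T y >= c,  y >= 0.

So the dual LP is:
  minimize  6y1 + 6y2 + 21y3 + 33y4
  subject to:
    y1 + 4y3 + 2y4 >= 2
    y2 + y3 + 4y4 >= 1
    y1, y2, y3, y4 >= 0

Solving the primal: x* = (3.75, 6).
  primal value c^T x* = 13.5.
Solving the dual: y* = (0, 0.5, 0.5, 0).
  dual value b^T y* = 13.5.
Strong duality: c^T x* = b^T y*. Confirmed.

13.5


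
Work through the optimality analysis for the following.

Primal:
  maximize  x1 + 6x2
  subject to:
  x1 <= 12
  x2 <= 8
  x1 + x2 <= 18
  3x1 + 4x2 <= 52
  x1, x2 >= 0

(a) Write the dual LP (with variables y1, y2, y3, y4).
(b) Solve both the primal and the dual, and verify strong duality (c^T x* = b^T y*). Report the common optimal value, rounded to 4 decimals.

The standard primal-dual pair for 'max c^T x s.t. A x <= b, x >= 0' is:
  Dual:  min b^T y  s.t.  A^T y >= c,  y >= 0.

So the dual LP is:
  minimize  12y1 + 8y2 + 18y3 + 52y4
  subject to:
    y1 + y3 + 3y4 >= 1
    y2 + y3 + 4y4 >= 6
    y1, y2, y3, y4 >= 0

Solving the primal: x* = (6.6667, 8).
  primal value c^T x* = 54.6667.
Solving the dual: y* = (0, 4.6667, 0, 0.3333).
  dual value b^T y* = 54.6667.
Strong duality: c^T x* = b^T y*. Confirmed.

54.6667


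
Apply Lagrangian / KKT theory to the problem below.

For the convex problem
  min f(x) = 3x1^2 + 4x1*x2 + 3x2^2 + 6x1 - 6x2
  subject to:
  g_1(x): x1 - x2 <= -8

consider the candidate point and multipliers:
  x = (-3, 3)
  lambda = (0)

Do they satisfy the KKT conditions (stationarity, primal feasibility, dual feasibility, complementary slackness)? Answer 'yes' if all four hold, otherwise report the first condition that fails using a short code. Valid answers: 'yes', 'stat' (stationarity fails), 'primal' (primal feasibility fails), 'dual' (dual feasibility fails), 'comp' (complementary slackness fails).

Gradient of f: grad f(x) = Q x + c = (0, 0)
Constraint values g_i(x) = a_i^T x - b_i:
  g_1((-3, 3)) = 2
Stationarity residual: grad f(x) + sum_i lambda_i a_i = (0, 0)
  -> stationarity OK
Primal feasibility (all g_i <= 0): FAILS
Dual feasibility (all lambda_i >= 0): OK
Complementary slackness (lambda_i * g_i(x) = 0 for all i): OK

Verdict: the first failing condition is primal_feasibility -> primal.

primal


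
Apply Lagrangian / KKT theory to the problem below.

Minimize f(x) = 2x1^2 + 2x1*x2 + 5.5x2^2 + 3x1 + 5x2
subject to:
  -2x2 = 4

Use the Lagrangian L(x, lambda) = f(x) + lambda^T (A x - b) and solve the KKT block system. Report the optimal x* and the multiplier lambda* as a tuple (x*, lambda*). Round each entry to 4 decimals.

Form the Lagrangian:
  L(x, lambda) = (1/2) x^T Q x + c^T x + lambda^T (A x - b)
Stationarity (grad_x L = 0): Q x + c + A^T lambda = 0.
Primal feasibility: A x = b.

This gives the KKT block system:
  [ Q   A^T ] [ x     ]   [-c ]
  [ A    0  ] [ lambda ] = [ b ]

Solving the linear system:
  x*      = (0.25, -2)
  lambda* = (-8.25)
  f(x*)   = 11.875

x* = (0.25, -2), lambda* = (-8.25)


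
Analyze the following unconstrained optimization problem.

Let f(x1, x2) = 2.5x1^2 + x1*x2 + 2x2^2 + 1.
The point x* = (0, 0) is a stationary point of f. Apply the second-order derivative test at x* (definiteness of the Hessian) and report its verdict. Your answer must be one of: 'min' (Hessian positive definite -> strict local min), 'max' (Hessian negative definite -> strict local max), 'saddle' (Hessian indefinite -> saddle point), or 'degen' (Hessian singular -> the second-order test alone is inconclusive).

Compute the Hessian H = grad^2 f:
  H = [[5, 1], [1, 4]]
Verify stationarity: grad f(x*) = H x* + g = (0, 0).
Eigenvalues of H: 3.382, 5.618.
Both eigenvalues > 0, so H is positive definite -> x* is a strict local min.

min


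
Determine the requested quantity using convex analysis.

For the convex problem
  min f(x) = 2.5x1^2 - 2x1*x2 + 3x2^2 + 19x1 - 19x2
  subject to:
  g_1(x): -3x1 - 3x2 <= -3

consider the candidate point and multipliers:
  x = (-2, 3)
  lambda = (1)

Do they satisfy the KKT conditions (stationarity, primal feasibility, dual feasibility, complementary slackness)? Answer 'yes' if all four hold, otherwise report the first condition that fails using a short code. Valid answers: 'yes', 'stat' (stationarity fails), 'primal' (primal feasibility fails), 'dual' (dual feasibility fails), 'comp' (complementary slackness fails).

Gradient of f: grad f(x) = Q x + c = (3, 3)
Constraint values g_i(x) = a_i^T x - b_i:
  g_1((-2, 3)) = 0
Stationarity residual: grad f(x) + sum_i lambda_i a_i = (0, 0)
  -> stationarity OK
Primal feasibility (all g_i <= 0): OK
Dual feasibility (all lambda_i >= 0): OK
Complementary slackness (lambda_i * g_i(x) = 0 for all i): OK

Verdict: yes, KKT holds.

yes


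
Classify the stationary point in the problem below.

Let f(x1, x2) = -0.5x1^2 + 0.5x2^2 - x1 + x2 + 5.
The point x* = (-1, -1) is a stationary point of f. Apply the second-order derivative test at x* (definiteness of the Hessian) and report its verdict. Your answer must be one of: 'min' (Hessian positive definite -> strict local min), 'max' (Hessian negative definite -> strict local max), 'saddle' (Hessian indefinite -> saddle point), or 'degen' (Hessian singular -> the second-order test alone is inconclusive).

Compute the Hessian H = grad^2 f:
  H = [[-1, 0], [0, 1]]
Verify stationarity: grad f(x*) = H x* + g = (0, 0).
Eigenvalues of H: -1, 1.
Eigenvalues have mixed signs, so H is indefinite -> x* is a saddle point.

saddle


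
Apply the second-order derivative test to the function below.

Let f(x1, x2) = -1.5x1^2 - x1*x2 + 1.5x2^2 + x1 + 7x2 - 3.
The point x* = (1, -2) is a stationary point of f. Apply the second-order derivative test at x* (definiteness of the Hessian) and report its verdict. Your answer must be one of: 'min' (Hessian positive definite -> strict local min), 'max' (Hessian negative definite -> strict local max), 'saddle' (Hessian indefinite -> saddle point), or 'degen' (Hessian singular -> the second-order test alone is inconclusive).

Compute the Hessian H = grad^2 f:
  H = [[-3, -1], [-1, 3]]
Verify stationarity: grad f(x*) = H x* + g = (0, 0).
Eigenvalues of H: -3.1623, 3.1623.
Eigenvalues have mixed signs, so H is indefinite -> x* is a saddle point.

saddle


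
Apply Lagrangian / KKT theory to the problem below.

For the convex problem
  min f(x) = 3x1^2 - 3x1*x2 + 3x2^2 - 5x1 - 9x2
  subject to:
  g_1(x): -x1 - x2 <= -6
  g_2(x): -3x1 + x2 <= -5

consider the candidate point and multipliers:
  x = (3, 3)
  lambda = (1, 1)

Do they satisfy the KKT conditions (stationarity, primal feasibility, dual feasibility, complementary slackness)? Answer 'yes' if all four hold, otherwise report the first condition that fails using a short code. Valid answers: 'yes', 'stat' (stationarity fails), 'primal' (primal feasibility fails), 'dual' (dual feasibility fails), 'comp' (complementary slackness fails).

Gradient of f: grad f(x) = Q x + c = (4, 0)
Constraint values g_i(x) = a_i^T x - b_i:
  g_1((3, 3)) = 0
  g_2((3, 3)) = -1
Stationarity residual: grad f(x) + sum_i lambda_i a_i = (0, 0)
  -> stationarity OK
Primal feasibility (all g_i <= 0): OK
Dual feasibility (all lambda_i >= 0): OK
Complementary slackness (lambda_i * g_i(x) = 0 for all i): FAILS

Verdict: the first failing condition is complementary_slackness -> comp.

comp


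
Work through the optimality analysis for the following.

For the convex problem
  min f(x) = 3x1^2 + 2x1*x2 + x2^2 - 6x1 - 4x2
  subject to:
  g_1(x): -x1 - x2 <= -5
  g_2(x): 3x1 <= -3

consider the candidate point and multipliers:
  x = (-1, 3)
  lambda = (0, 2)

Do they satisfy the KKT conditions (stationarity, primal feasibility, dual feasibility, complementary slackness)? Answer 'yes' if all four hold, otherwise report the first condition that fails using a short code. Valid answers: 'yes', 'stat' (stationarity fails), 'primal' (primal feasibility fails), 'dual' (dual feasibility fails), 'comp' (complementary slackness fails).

Gradient of f: grad f(x) = Q x + c = (-6, 0)
Constraint values g_i(x) = a_i^T x - b_i:
  g_1((-1, 3)) = 3
  g_2((-1, 3)) = 0
Stationarity residual: grad f(x) + sum_i lambda_i a_i = (0, 0)
  -> stationarity OK
Primal feasibility (all g_i <= 0): FAILS
Dual feasibility (all lambda_i >= 0): OK
Complementary slackness (lambda_i * g_i(x) = 0 for all i): OK

Verdict: the first failing condition is primal_feasibility -> primal.

primal


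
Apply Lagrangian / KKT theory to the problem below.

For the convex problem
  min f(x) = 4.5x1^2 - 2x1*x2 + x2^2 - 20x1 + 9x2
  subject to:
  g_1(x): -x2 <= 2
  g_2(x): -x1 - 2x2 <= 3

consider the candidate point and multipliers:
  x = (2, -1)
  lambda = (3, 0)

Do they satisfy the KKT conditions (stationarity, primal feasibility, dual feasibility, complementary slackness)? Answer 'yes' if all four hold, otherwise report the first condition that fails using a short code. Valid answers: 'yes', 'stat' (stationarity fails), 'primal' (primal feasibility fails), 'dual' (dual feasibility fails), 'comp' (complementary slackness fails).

Gradient of f: grad f(x) = Q x + c = (0, 3)
Constraint values g_i(x) = a_i^T x - b_i:
  g_1((2, -1)) = -1
  g_2((2, -1)) = -3
Stationarity residual: grad f(x) + sum_i lambda_i a_i = (0, 0)
  -> stationarity OK
Primal feasibility (all g_i <= 0): OK
Dual feasibility (all lambda_i >= 0): OK
Complementary slackness (lambda_i * g_i(x) = 0 for all i): FAILS

Verdict: the first failing condition is complementary_slackness -> comp.

comp


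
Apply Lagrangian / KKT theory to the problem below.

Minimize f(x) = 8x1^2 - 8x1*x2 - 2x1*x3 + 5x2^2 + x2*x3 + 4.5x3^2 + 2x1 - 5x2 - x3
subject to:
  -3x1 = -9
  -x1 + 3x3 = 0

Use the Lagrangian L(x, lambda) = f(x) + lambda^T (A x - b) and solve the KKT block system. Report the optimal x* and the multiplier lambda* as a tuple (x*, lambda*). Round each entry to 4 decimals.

Form the Lagrangian:
  L(x, lambda) = (1/2) x^T Q x + c^T x + lambda^T (A x - b)
Stationarity (grad_x L = 0): Q x + c + A^T lambda = 0.
Primal feasibility: A x = b.

This gives the KKT block system:
  [ Q   A^T ] [ x     ]   [-c ]
  [ A    0  ] [ lambda ] = [ b ]

Solving the linear system:
  x*      = (3, 2.8, 1)
  lambda* = (9.0667, -1.6)
  f(x*)   = 36.3

x* = (3, 2.8, 1), lambda* = (9.0667, -1.6)


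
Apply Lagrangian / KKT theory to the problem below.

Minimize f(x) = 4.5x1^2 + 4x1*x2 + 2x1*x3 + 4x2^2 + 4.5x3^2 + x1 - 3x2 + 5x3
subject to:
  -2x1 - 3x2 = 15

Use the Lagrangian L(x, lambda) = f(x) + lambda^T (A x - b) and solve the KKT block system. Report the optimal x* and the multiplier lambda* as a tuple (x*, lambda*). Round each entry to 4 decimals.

Form the Lagrangian:
  L(x, lambda) = (1/2) x^T Q x + c^T x + lambda^T (A x - b)
Stationarity (grad_x L = 0): Q x + c + A^T lambda = 0.
Primal feasibility: A x = b.

This gives the KKT block system:
  [ Q   A^T ] [ x     ]   [-c ]
  [ A    0  ] [ lambda ] = [ b ]

Solving the linear system:
  x*      = (-1.2623, -4.1585, -0.275)
  lambda* = (-13.7723)
  f(x*)   = 108.2113

x* = (-1.2623, -4.1585, -0.275), lambda* = (-13.7723)


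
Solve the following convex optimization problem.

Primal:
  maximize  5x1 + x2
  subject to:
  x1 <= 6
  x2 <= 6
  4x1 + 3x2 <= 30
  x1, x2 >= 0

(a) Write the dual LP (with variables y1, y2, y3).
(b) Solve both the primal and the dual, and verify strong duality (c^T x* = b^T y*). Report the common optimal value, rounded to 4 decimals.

The standard primal-dual pair for 'max c^T x s.t. A x <= b, x >= 0' is:
  Dual:  min b^T y  s.t.  A^T y >= c,  y >= 0.

So the dual LP is:
  minimize  6y1 + 6y2 + 30y3
  subject to:
    y1 + 4y3 >= 5
    y2 + 3y3 >= 1
    y1, y2, y3 >= 0

Solving the primal: x* = (6, 2).
  primal value c^T x* = 32.
Solving the dual: y* = (3.6667, 0, 0.3333).
  dual value b^T y* = 32.
Strong duality: c^T x* = b^T y*. Confirmed.

32


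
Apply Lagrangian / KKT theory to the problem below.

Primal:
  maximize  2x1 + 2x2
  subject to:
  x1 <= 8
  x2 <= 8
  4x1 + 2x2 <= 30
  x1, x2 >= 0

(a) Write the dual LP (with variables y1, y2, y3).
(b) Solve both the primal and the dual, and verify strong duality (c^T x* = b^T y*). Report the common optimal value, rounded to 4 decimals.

The standard primal-dual pair for 'max c^T x s.t. A x <= b, x >= 0' is:
  Dual:  min b^T y  s.t.  A^T y >= c,  y >= 0.

So the dual LP is:
  minimize  8y1 + 8y2 + 30y3
  subject to:
    y1 + 4y3 >= 2
    y2 + 2y3 >= 2
    y1, y2, y3 >= 0

Solving the primal: x* = (3.5, 8).
  primal value c^T x* = 23.
Solving the dual: y* = (0, 1, 0.5).
  dual value b^T y* = 23.
Strong duality: c^T x* = b^T y*. Confirmed.

23


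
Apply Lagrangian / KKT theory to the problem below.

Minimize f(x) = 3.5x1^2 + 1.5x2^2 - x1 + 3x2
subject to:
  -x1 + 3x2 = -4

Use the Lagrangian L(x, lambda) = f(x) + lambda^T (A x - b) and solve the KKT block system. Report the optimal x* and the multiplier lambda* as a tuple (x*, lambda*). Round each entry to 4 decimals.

Form the Lagrangian:
  L(x, lambda) = (1/2) x^T Q x + c^T x + lambda^T (A x - b)
Stationarity (grad_x L = 0): Q x + c + A^T lambda = 0.
Primal feasibility: A x = b.

This gives the KKT block system:
  [ Q   A^T ] [ x     ]   [-c ]
  [ A    0  ] [ lambda ] = [ b ]

Solving the linear system:
  x*      = (0.1818, -1.2727)
  lambda* = (0.2727)
  f(x*)   = -1.4545

x* = (0.1818, -1.2727), lambda* = (0.2727)


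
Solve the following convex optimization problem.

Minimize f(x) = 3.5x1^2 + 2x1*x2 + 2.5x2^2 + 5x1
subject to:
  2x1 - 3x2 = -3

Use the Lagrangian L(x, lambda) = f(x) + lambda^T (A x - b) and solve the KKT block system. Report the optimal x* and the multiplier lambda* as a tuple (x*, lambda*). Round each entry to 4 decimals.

Form the Lagrangian:
  L(x, lambda) = (1/2) x^T Q x + c^T x + lambda^T (A x - b)
Stationarity (grad_x L = 0): Q x + c + A^T lambda = 0.
Primal feasibility: A x = b.

This gives the KKT block system:
  [ Q   A^T ] [ x     ]   [-c ]
  [ A    0  ] [ lambda ] = [ b ]

Solving the linear system:
  x*      = (-0.8692, 0.4206)
  lambda* = (0.1215)
  f(x*)   = -1.9907

x* = (-0.8692, 0.4206), lambda* = (0.1215)


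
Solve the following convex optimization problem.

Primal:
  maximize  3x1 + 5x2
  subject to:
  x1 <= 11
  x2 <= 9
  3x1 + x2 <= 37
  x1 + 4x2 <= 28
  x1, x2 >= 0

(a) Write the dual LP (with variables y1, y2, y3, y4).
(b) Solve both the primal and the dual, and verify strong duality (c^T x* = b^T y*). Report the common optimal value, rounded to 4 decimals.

The standard primal-dual pair for 'max c^T x s.t. A x <= b, x >= 0' is:
  Dual:  min b^T y  s.t.  A^T y >= c,  y >= 0.

So the dual LP is:
  minimize  11y1 + 9y2 + 37y3 + 28y4
  subject to:
    y1 + 3y3 + y4 >= 3
    y2 + y3 + 4y4 >= 5
    y1, y2, y3, y4 >= 0

Solving the primal: x* = (10.9091, 4.2727).
  primal value c^T x* = 54.0909.
Solving the dual: y* = (0, 0, 0.6364, 1.0909).
  dual value b^T y* = 54.0909.
Strong duality: c^T x* = b^T y*. Confirmed.

54.0909


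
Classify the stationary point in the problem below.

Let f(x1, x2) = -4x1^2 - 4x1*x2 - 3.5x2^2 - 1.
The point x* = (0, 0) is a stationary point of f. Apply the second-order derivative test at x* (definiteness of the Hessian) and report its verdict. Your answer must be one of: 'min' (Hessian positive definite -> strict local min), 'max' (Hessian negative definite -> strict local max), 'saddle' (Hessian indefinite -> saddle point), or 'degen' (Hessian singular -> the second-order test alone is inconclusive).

Compute the Hessian H = grad^2 f:
  H = [[-8, -4], [-4, -7]]
Verify stationarity: grad f(x*) = H x* + g = (0, 0).
Eigenvalues of H: -11.5311, -3.4689.
Both eigenvalues < 0, so H is negative definite -> x* is a strict local max.

max


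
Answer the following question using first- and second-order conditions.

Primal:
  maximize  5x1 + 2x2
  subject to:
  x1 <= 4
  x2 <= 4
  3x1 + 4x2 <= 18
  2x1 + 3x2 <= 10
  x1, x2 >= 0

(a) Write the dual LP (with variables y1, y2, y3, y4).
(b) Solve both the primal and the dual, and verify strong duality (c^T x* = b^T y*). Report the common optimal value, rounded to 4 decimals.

The standard primal-dual pair for 'max c^T x s.t. A x <= b, x >= 0' is:
  Dual:  min b^T y  s.t.  A^T y >= c,  y >= 0.

So the dual LP is:
  minimize  4y1 + 4y2 + 18y3 + 10y4
  subject to:
    y1 + 3y3 + 2y4 >= 5
    y2 + 4y3 + 3y4 >= 2
    y1, y2, y3, y4 >= 0

Solving the primal: x* = (4, 0.6667).
  primal value c^T x* = 21.3333.
Solving the dual: y* = (3.6667, 0, 0, 0.6667).
  dual value b^T y* = 21.3333.
Strong duality: c^T x* = b^T y*. Confirmed.

21.3333


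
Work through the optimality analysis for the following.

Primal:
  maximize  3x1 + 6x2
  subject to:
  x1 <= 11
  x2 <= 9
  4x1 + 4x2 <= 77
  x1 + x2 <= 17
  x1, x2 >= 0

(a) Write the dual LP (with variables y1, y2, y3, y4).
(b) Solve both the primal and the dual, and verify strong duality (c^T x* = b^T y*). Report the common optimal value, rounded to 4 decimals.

The standard primal-dual pair for 'max c^T x s.t. A x <= b, x >= 0' is:
  Dual:  min b^T y  s.t.  A^T y >= c,  y >= 0.

So the dual LP is:
  minimize  11y1 + 9y2 + 77y3 + 17y4
  subject to:
    y1 + 4y3 + y4 >= 3
    y2 + 4y3 + y4 >= 6
    y1, y2, y3, y4 >= 0

Solving the primal: x* = (8, 9).
  primal value c^T x* = 78.
Solving the dual: y* = (0, 3, 0, 3).
  dual value b^T y* = 78.
Strong duality: c^T x* = b^T y*. Confirmed.

78


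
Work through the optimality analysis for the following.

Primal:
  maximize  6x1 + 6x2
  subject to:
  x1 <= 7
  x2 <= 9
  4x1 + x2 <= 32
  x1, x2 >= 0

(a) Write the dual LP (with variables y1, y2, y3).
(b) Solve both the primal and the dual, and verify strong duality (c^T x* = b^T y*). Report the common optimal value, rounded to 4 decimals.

The standard primal-dual pair for 'max c^T x s.t. A x <= b, x >= 0' is:
  Dual:  min b^T y  s.t.  A^T y >= c,  y >= 0.

So the dual LP is:
  minimize  7y1 + 9y2 + 32y3
  subject to:
    y1 + 4y3 >= 6
    y2 + y3 >= 6
    y1, y2, y3 >= 0

Solving the primal: x* = (5.75, 9).
  primal value c^T x* = 88.5.
Solving the dual: y* = (0, 4.5, 1.5).
  dual value b^T y* = 88.5.
Strong duality: c^T x* = b^T y*. Confirmed.

88.5


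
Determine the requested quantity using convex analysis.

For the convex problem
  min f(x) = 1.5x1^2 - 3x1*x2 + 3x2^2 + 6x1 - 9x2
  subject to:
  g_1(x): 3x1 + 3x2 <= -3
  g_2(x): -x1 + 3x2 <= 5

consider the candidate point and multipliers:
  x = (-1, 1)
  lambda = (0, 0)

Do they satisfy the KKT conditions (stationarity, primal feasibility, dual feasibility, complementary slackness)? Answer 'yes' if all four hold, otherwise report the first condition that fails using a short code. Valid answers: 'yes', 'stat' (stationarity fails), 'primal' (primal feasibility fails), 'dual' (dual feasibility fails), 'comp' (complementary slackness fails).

Gradient of f: grad f(x) = Q x + c = (0, 0)
Constraint values g_i(x) = a_i^T x - b_i:
  g_1((-1, 1)) = 3
  g_2((-1, 1)) = -1
Stationarity residual: grad f(x) + sum_i lambda_i a_i = (0, 0)
  -> stationarity OK
Primal feasibility (all g_i <= 0): FAILS
Dual feasibility (all lambda_i >= 0): OK
Complementary slackness (lambda_i * g_i(x) = 0 for all i): OK

Verdict: the first failing condition is primal_feasibility -> primal.

primal


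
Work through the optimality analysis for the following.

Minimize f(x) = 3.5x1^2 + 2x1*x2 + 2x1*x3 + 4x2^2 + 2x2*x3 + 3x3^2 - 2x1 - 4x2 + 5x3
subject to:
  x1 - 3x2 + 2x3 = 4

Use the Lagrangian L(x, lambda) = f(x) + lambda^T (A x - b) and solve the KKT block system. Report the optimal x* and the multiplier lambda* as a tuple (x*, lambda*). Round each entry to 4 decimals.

Form the Lagrangian:
  L(x, lambda) = (1/2) x^T Q x + c^T x + lambda^T (A x - b)
Stationarity (grad_x L = 0): Q x + c + A^T lambda = 0.
Primal feasibility: A x = b.

This gives the KKT block system:
  [ Q   A^T ] [ x     ]   [-c ]
  [ A    0  ] [ lambda ] = [ b ]

Solving the linear system:
  x*      = (0.93, -0.9104, 0.1695)
  lambda* = (-3.028)
  f(x*)   = 7.3704

x* = (0.93, -0.9104, 0.1695), lambda* = (-3.028)


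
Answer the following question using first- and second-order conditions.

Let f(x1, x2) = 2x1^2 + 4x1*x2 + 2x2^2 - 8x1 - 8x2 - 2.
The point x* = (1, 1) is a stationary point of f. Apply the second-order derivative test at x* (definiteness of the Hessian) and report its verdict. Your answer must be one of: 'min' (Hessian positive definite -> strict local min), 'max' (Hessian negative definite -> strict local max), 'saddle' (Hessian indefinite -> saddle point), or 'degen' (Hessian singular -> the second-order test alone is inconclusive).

Compute the Hessian H = grad^2 f:
  H = [[4, 4], [4, 4]]
Verify stationarity: grad f(x*) = H x* + g = (0, 0).
Eigenvalues of H: 0, 8.
H has a zero eigenvalue (singular; positive semidefinite but not definite), so H is neither positive definite, negative definite, nor indefinite. The second-order test alone is inconclusive -> degen.
(Indeed, f is constant along the null direction of H through x*, so x* is not a strict local extremum.)

degen


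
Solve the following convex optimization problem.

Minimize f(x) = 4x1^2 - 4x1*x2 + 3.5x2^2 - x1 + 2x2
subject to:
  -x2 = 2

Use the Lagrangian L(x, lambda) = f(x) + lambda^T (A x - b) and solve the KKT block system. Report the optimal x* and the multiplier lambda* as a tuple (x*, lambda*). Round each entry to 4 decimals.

Form the Lagrangian:
  L(x, lambda) = (1/2) x^T Q x + c^T x + lambda^T (A x - b)
Stationarity (grad_x L = 0): Q x + c + A^T lambda = 0.
Primal feasibility: A x = b.

This gives the KKT block system:
  [ Q   A^T ] [ x     ]   [-c ]
  [ A    0  ] [ lambda ] = [ b ]

Solving the linear system:
  x*      = (-0.875, -2)
  lambda* = (-8.5)
  f(x*)   = 6.9375

x* = (-0.875, -2), lambda* = (-8.5)


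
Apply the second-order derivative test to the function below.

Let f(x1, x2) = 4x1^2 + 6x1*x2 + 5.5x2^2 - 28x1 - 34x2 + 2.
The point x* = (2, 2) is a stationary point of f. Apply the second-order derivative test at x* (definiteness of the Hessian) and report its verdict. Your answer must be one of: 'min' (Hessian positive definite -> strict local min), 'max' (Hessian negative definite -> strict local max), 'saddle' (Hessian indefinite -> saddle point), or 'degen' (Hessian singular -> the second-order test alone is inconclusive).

Compute the Hessian H = grad^2 f:
  H = [[8, 6], [6, 11]]
Verify stationarity: grad f(x*) = H x* + g = (0, 0).
Eigenvalues of H: 3.3153, 15.6847.
Both eigenvalues > 0, so H is positive definite -> x* is a strict local min.

min


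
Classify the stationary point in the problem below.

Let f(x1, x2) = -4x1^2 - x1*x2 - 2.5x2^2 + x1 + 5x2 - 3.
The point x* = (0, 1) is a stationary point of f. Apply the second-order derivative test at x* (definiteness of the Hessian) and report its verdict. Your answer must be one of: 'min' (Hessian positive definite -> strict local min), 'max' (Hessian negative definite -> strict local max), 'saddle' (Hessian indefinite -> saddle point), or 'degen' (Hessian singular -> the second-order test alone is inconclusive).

Compute the Hessian H = grad^2 f:
  H = [[-8, -1], [-1, -5]]
Verify stationarity: grad f(x*) = H x* + g = (0, 0).
Eigenvalues of H: -8.3028, -4.6972.
Both eigenvalues < 0, so H is negative definite -> x* is a strict local max.

max


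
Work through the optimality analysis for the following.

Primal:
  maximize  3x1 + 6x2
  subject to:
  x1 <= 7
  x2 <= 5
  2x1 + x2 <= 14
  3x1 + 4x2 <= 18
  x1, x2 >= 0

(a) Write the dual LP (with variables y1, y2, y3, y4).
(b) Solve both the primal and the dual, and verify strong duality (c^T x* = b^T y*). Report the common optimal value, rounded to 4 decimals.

The standard primal-dual pair for 'max c^T x s.t. A x <= b, x >= 0' is:
  Dual:  min b^T y  s.t.  A^T y >= c,  y >= 0.

So the dual LP is:
  minimize  7y1 + 5y2 + 14y3 + 18y4
  subject to:
    y1 + 2y3 + 3y4 >= 3
    y2 + y3 + 4y4 >= 6
    y1, y2, y3, y4 >= 0

Solving the primal: x* = (0, 4.5).
  primal value c^T x* = 27.
Solving the dual: y* = (0, 0, 0, 1.5).
  dual value b^T y* = 27.
Strong duality: c^T x* = b^T y*. Confirmed.

27


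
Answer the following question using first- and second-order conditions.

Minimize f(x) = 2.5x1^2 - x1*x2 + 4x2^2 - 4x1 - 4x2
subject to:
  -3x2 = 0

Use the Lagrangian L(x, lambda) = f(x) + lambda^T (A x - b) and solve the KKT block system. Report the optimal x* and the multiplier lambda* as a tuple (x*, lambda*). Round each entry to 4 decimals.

Form the Lagrangian:
  L(x, lambda) = (1/2) x^T Q x + c^T x + lambda^T (A x - b)
Stationarity (grad_x L = 0): Q x + c + A^T lambda = 0.
Primal feasibility: A x = b.

This gives the KKT block system:
  [ Q   A^T ] [ x     ]   [-c ]
  [ A    0  ] [ lambda ] = [ b ]

Solving the linear system:
  x*      = (0.8, 0)
  lambda* = (-1.6)
  f(x*)   = -1.6

x* = (0.8, 0), lambda* = (-1.6)


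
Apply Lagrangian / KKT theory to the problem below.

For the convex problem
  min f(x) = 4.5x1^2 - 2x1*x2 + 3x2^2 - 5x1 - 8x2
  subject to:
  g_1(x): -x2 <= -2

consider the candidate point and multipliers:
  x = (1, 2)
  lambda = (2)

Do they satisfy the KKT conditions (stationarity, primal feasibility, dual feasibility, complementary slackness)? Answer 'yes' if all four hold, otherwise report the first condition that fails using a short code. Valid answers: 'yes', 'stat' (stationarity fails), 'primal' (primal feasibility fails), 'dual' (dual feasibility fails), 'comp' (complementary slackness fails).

Gradient of f: grad f(x) = Q x + c = (0, 2)
Constraint values g_i(x) = a_i^T x - b_i:
  g_1((1, 2)) = 0
Stationarity residual: grad f(x) + sum_i lambda_i a_i = (0, 0)
  -> stationarity OK
Primal feasibility (all g_i <= 0): OK
Dual feasibility (all lambda_i >= 0): OK
Complementary slackness (lambda_i * g_i(x) = 0 for all i): OK

Verdict: yes, KKT holds.

yes


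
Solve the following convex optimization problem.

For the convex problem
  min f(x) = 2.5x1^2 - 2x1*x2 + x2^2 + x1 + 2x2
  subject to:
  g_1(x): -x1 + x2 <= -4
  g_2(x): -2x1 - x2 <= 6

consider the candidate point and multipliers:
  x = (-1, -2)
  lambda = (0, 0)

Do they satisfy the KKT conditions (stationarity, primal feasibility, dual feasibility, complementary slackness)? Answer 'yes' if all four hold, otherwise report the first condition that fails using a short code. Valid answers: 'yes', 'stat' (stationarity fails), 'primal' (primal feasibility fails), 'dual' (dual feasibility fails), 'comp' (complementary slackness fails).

Gradient of f: grad f(x) = Q x + c = (0, 0)
Constraint values g_i(x) = a_i^T x - b_i:
  g_1((-1, -2)) = 3
  g_2((-1, -2)) = -2
Stationarity residual: grad f(x) + sum_i lambda_i a_i = (0, 0)
  -> stationarity OK
Primal feasibility (all g_i <= 0): FAILS
Dual feasibility (all lambda_i >= 0): OK
Complementary slackness (lambda_i * g_i(x) = 0 for all i): OK

Verdict: the first failing condition is primal_feasibility -> primal.

primal


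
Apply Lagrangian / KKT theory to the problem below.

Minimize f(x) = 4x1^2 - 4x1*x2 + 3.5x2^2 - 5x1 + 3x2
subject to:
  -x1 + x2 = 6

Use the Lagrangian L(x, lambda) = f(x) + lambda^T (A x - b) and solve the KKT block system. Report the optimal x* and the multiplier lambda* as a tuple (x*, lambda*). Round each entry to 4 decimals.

Form the Lagrangian:
  L(x, lambda) = (1/2) x^T Q x + c^T x + lambda^T (A x - b)
Stationarity (grad_x L = 0): Q x + c + A^T lambda = 0.
Primal feasibility: A x = b.

This gives the KKT block system:
  [ Q   A^T ] [ x     ]   [-c ]
  [ A    0  ] [ lambda ] = [ b ]

Solving the linear system:
  x*      = (-2.2857, 3.7143)
  lambda* = (-38.1429)
  f(x*)   = 125.7143

x* = (-2.2857, 3.7143), lambda* = (-38.1429)


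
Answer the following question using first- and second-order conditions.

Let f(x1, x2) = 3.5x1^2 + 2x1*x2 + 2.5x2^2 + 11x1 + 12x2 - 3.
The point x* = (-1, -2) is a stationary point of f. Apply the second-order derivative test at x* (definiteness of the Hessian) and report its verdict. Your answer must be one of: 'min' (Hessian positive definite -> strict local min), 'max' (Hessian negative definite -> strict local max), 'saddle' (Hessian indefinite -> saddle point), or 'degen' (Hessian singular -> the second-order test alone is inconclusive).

Compute the Hessian H = grad^2 f:
  H = [[7, 2], [2, 5]]
Verify stationarity: grad f(x*) = H x* + g = (0, 0).
Eigenvalues of H: 3.7639, 8.2361.
Both eigenvalues > 0, so H is positive definite -> x* is a strict local min.

min


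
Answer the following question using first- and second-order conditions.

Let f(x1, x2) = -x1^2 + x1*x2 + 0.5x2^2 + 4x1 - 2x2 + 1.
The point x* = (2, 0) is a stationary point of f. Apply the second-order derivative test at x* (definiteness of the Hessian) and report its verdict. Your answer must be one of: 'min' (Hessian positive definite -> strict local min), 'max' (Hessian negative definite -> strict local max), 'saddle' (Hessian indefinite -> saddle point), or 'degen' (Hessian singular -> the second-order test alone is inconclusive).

Compute the Hessian H = grad^2 f:
  H = [[-2, 1], [1, 1]]
Verify stationarity: grad f(x*) = H x* + g = (0, 0).
Eigenvalues of H: -2.3028, 1.3028.
Eigenvalues have mixed signs, so H is indefinite -> x* is a saddle point.

saddle


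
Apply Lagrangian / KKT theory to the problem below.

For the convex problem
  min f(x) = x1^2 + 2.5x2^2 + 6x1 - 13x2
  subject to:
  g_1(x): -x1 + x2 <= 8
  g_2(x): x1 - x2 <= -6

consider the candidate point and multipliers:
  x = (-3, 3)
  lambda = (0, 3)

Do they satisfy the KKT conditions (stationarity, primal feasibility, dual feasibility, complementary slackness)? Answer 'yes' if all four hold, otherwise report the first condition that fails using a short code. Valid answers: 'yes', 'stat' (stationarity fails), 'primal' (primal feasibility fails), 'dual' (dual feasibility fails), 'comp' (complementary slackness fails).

Gradient of f: grad f(x) = Q x + c = (0, 2)
Constraint values g_i(x) = a_i^T x - b_i:
  g_1((-3, 3)) = -2
  g_2((-3, 3)) = 0
Stationarity residual: grad f(x) + sum_i lambda_i a_i = (3, -1)
  -> stationarity FAILS
Primal feasibility (all g_i <= 0): OK
Dual feasibility (all lambda_i >= 0): OK
Complementary slackness (lambda_i * g_i(x) = 0 for all i): OK

Verdict: the first failing condition is stationarity -> stat.

stat


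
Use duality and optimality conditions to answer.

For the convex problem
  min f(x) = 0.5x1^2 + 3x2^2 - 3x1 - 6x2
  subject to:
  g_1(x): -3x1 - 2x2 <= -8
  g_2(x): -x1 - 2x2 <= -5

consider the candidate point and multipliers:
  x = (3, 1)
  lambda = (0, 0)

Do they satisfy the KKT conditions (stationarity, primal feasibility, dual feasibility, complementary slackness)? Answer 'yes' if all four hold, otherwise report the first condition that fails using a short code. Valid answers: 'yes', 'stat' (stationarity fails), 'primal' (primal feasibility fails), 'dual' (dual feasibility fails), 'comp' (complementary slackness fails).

Gradient of f: grad f(x) = Q x + c = (0, 0)
Constraint values g_i(x) = a_i^T x - b_i:
  g_1((3, 1)) = -3
  g_2((3, 1)) = 0
Stationarity residual: grad f(x) + sum_i lambda_i a_i = (0, 0)
  -> stationarity OK
Primal feasibility (all g_i <= 0): OK
Dual feasibility (all lambda_i >= 0): OK
Complementary slackness (lambda_i * g_i(x) = 0 for all i): OK

Verdict: yes, KKT holds.

yes


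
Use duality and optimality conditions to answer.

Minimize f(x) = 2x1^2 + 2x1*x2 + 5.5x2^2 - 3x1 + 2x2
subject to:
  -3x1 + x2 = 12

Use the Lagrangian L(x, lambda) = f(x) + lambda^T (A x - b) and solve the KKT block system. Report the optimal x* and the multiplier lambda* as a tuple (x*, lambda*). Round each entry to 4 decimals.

Form the Lagrangian:
  L(x, lambda) = (1/2) x^T Q x + c^T x + lambda^T (A x - b)
Stationarity (grad_x L = 0): Q x + c + A^T lambda = 0.
Primal feasibility: A x = b.

This gives the KKT block system:
  [ Q   A^T ] [ x     ]   [-c ]
  [ A    0  ] [ lambda ] = [ b ]

Solving the linear system:
  x*      = (-3.6783, 0.9652)
  lambda* = (-5.2609)
  f(x*)   = 38.0478

x* = (-3.6783, 0.9652), lambda* = (-5.2609)


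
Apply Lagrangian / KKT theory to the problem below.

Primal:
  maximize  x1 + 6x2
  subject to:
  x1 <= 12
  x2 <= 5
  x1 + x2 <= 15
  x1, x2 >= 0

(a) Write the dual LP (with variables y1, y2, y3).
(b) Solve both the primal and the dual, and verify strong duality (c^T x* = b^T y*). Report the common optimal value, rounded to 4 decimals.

The standard primal-dual pair for 'max c^T x s.t. A x <= b, x >= 0' is:
  Dual:  min b^T y  s.t.  A^T y >= c,  y >= 0.

So the dual LP is:
  minimize  12y1 + 5y2 + 15y3
  subject to:
    y1 + y3 >= 1
    y2 + y3 >= 6
    y1, y2, y3 >= 0

Solving the primal: x* = (10, 5).
  primal value c^T x* = 40.
Solving the dual: y* = (0, 5, 1).
  dual value b^T y* = 40.
Strong duality: c^T x* = b^T y*. Confirmed.

40
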